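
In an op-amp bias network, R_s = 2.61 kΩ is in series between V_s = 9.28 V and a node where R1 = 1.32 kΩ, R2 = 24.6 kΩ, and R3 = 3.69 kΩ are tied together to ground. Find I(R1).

Parallel bank: R_p = 1/(1/1.32 + 1/24.6 + 1/3.69) = 0.9353 kΩ.
V_A by voltage divider: V_A = 9.28 × 0.9353/(2.61 + 0.9353) = 2.448 V.
Branch current I = V_A/R1 = 2.448/1.32 = 1.855 mA.
(Equivalently: I_total = 2.618 mA, then current-divider fraction G_k/ΣG = 0.7085.)

I ≈ 1.85 mA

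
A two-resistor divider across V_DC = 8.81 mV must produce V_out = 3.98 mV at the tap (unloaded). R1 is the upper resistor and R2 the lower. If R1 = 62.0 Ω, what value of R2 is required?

The divider ratio is R2/(R1+R2) = 3.98/8.81 = 0.4518.
Rearranging, R2 = R1·k/(1−k) = 62.0 × 0.8240 = 51.09 Ω.

R2 ≈ 51.1 Ω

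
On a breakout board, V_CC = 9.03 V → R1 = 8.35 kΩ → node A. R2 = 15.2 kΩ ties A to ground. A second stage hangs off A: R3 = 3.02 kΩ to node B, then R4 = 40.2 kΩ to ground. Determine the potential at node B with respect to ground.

The second stage (R3 + R4 = 43.22 kΩ) loads node A in parallel with R2.
Effective lower resistance at A: R2 ‖ 43.22 = 11.25 kΩ.
V_A = 9.03 × 11.25/(8.35 + 11.25) = 5.182 V.
Then the unloaded second divider: V_B = V_A × R4/(R3+R4) = 5.182 × 0.9301 = 4.820 V.

V_B ≈ 4.82 V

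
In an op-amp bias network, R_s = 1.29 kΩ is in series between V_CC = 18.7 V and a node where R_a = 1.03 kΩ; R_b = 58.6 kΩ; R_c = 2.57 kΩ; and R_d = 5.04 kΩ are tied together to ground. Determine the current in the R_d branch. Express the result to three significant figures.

I ≈ 1.22 mA

Combine the parallel branches: R_p = (1/1.03 + 1/58.6 + 1/2.57 + 1/5.04)⁻¹ = 0.6347 kΩ.
Node voltage V_A = V_CC · R_p/(R_s + R_p) = 18.7 × 0.3298 = 6.167 V.
Branch current I = V_A/R_d = 6.167/5.04 = 1.224 mA.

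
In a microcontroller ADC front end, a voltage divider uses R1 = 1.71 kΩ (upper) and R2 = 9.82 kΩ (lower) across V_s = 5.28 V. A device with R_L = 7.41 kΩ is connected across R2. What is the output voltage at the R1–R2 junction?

V_out ≈ 3.76 V

R2 ‖ R_L = (9.82 × 7.41)/(9.82 + 7.41) = 4.223 kΩ.
Then V_out = V_s · R2'/(R1 + R2') = 5.28 × 4.223/5.933 = 3.758 V.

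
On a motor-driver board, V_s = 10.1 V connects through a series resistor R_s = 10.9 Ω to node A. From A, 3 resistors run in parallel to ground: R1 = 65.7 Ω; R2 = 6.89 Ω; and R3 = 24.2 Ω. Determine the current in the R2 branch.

Combine the parallel branches: R_p = (1/65.7 + 1/6.89 + 1/24.2)⁻¹ = 4.958 Ω.
V_A = 10.1 × 4.958/15.86 = 3.158 V.
Branch current I = V_A/R2 = 3.158/6.89 = 0.4583 A.

I ≈ 0.458 A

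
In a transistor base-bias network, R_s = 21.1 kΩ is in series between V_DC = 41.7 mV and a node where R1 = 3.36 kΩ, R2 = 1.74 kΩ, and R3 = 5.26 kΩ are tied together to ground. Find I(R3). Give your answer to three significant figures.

Equivalent of the parallel group: R_p = 0.9412 kΩ.
V_A by voltage divider: V_A = 41.7 × 0.9412/(21.1 + 0.9412) = 1.781 mV.
Branch current I = V_A/R3 = 1.781/5.26 = 0.3385 µA.
(Equivalently: I_total = 1.892 µA, then current-divider fraction G_k/ΣG = 0.1789.)

I ≈ 0.339 µA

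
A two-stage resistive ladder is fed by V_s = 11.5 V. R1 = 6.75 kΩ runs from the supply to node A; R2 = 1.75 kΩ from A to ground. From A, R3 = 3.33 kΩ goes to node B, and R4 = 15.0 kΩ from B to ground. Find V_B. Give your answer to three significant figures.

The second stage (R3 + R4 = 18.33 kΩ) loads node A in parallel with R2.
Effective lower resistance at A: R2 ‖ 18.33 = 1.597 kΩ.
First divider: V_A = V_s · 1.597/(6.75 + 1.597) = 2.201 V.
Then the unloaded second divider: V_B = V_A × R4/(R3+R4) = 2.201 × 0.8183 = 1.801 V.

V_B ≈ 1.80 V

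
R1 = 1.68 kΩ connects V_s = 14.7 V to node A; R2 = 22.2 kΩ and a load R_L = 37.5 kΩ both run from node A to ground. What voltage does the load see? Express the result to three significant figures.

First combine the lower leg with the load: R2 ‖ R_L = 13.94 kΩ.
Then V_out = V_s · R2'/(R1 + R2') = 14.7 × 13.94/15.62 = 13.12 V.

V_out ≈ 13.1 V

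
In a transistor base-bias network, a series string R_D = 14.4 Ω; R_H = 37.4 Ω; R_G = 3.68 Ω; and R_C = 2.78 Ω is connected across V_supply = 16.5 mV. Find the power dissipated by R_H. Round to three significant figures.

P ≈ 3.00 µW

Series current I = V_supply/ΣR = 16.5/58.26 = 0.2832 mA.
P(R_H) = I²·R_H = (0.2832)² × 37.4 = 3.000 µW.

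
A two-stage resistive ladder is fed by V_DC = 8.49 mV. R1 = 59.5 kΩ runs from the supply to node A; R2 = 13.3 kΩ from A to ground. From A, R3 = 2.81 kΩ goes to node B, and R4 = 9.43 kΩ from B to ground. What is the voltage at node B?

V_B ≈ 0.633 mV

Node A sees R2 in parallel with the series input of stage 2, R3 + R4 = 12.24 kΩ.
R2 ‖ (R3+R4) = 6.374 kΩ.
So V_A = 8.49 × 0.09676 = 0.8215 mV.
V_B = V_A × 0.7704 = 0.6329 mV.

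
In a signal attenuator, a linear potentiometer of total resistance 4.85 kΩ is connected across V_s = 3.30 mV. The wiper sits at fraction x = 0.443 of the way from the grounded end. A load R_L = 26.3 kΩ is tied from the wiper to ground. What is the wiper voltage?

The pot divides into 2.701 kΩ above the wiper and 2.149 kΩ below.
R_L loads the lower segment: effective lower R = 1.986 kΩ.
Then V_out = V_s · 1.986/(2.701 + 1.986) = 1.398 mV.
(Unloaded: V_out = x·V_s = 1.46 mV.)

V_out ≈ 1.40 mV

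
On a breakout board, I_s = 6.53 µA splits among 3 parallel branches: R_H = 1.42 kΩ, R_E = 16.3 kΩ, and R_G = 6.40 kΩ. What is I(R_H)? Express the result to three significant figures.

I ≈ 4.99 µA

ΣG = 1/1.42 + 1/16.3 + 1/6.40 = 0.9218.
Current divider: I(R_H) = I_s · G_k/ΣG = 6.53 × (0.7042/0.9218) = 6.53 × 0.7639 = 4.989 µA.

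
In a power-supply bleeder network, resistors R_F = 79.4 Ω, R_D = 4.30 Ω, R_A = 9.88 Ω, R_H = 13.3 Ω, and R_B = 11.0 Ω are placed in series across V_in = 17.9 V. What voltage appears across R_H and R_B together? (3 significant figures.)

V ≈ 3.69 V

Total series resistance ΣR = 79.4 + 4.30 + 9.88 + 13.3 + 11.0 = 117.9 Ω.
R_{R_H..R_B} = 13.3 + 11.0 = 24.30 Ω.
Voltage divider: V = V_in · (24.30 / 117.9) = 17.9 × 0.2061 = 3.690 V.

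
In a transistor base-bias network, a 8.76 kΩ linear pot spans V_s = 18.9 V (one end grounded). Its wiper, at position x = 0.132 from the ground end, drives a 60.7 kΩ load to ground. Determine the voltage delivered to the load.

Split the track: R_lower = x·R_p = 1.156 kΩ, R_upper = (1−x)·R_p = 7.604 kΩ.
R_L loads the lower segment: effective lower R = 1.135 kΩ.
V_out = 18.9 × 1.135/(7.604 + 1.135) = 2.454 V.

V_out ≈ 2.45 V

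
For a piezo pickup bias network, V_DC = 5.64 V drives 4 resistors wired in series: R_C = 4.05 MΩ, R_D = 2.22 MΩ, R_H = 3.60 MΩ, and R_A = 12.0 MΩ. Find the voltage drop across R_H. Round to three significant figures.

V ≈ 0.928 V

Series total: ΣR = 4.05 + 2.22 + 3.60 + 12.0 = 21.87 MΩ.
V = V_DC · R/ΣR = 5.64 × 0.1646 = 0.9284 V.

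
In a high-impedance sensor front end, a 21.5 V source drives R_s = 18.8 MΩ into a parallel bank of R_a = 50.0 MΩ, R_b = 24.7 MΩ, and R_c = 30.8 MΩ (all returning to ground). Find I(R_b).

I ≈ 0.317 µA

Combine the parallel branches: R_p = (1/50.0 + 1/24.7 + 1/30.8)⁻¹ = 10.76 MΩ.
Node voltage V_A = V_CC · R_p/(R_s + R_p) = 21.5 × 0.3640 = 7.825 V.
Branch current I = V_A/R_b = 7.825/24.7 = 0.3168 µA.
(Equivalently: I_total = 0.7274 µA, then current-divider fraction G_k/ΣG = 0.4355.)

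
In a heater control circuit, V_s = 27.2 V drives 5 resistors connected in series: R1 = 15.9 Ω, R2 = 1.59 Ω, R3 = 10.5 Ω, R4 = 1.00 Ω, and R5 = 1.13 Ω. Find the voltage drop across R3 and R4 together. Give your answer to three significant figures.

V ≈ 10.4 V

Total series resistance ΣR = 15.9 + 1.59 + 10.5 + 1.00 + 1.13 = 30.12 Ω.
R_{R3..R4} = 10.5 + 1.00 = 11.50 Ω.
By the voltage-divider rule, V = 27.2 × 11.50/30.12 = 10.39 V.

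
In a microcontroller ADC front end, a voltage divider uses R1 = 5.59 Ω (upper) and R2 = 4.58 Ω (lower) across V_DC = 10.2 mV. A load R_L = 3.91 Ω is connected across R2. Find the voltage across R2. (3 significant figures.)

V_out ≈ 2.79 mV

First combine the lower leg with the load: R2 ‖ R_L = 2.109 Ω.
Then V_out = V_DC · R2'/(R1 + R2') = 10.2 × 2.109/7.699 = 2.794 mV.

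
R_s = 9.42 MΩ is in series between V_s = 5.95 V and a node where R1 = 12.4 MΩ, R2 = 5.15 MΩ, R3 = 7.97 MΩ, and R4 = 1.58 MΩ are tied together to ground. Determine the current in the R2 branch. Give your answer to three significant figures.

Parallel bank: R_p = 1/(1/12.4 + 1/5.15 + 1/7.97 + 1/1.58) = 0.9679 MΩ.
Node voltage V_A = V_s · R_p/(R_s + R_p) = 5.95 × 0.09317 = 0.5544 V.
I(R2) = V_A / R2 = 0.5544/5.15 = 0.1076 µA.

I ≈ 0.108 µA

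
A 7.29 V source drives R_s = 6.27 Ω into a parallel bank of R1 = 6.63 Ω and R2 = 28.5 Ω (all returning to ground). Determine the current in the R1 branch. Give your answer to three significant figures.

I ≈ 0.508 A

Equivalent of the parallel group: R_p = 5.379 Ω.
V_A by voltage divider: V_A = 7.29 × 5.379/(6.27 + 5.379) = 3.366 V.
I(R1) = V_A / R1 = 3.366/6.63 = 0.5077 A.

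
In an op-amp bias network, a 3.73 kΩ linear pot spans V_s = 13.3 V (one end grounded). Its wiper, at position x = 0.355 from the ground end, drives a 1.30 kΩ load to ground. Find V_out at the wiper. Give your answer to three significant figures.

V_out ≈ 2.85 V

Split the track: R_lower = x·R_p = 1.324 kΩ, R_upper = (1−x)·R_p = 2.406 kΩ.
(x·R_p) ‖ R_L = 0.6560 kΩ.
Loaded-divider output: V_out = 13.3 × 0.2142 = 2.849 V.
(Unloaded: V_out = x·V_s = 4.72 V.)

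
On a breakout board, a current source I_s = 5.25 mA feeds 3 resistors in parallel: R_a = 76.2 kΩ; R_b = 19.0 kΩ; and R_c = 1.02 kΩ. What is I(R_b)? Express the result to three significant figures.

ΣG = 1/76.2 + 1/19.0 + 1/1.02 = 1.046.
By the current-divider rule, I = I_s · G_k/ΣG = 5.25 × 0.05031 = 0.2641 mA.

I ≈ 0.264 mA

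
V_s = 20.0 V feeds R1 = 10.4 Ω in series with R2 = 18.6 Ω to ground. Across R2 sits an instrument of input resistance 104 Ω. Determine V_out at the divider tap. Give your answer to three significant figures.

The load sits in parallel with R2, giving an effective lower resistance R2' = R2·R_L/(R2+R_L) = 15.78 Ω.
Voltage divider with the loaded lower leg: V_out = 20.0 × 15.78/(10.4 + 15.78) = 20.0 × 0.6027 = 12.05 V.

V_out ≈ 12.1 V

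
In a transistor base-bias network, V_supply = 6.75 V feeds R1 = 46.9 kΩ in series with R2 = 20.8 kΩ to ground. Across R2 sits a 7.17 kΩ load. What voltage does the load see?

The load sits in parallel with R2, giving an effective lower resistance R2' = R2·R_L/(R2+R_L) = 5.332 kΩ.
Now apply the divider: V_out = 6.75 × 0.1021 = 0.6891 V.

V_out ≈ 0.689 V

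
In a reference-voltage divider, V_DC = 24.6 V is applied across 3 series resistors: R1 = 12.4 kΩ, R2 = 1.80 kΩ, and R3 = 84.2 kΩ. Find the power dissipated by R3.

P ≈ 5.26 mW

Series current I = V_DC/ΣR = 24.6/98.40 = 0.2500 mA.
P = I²R = 0.06250 × 84.2 = 5.263 mW.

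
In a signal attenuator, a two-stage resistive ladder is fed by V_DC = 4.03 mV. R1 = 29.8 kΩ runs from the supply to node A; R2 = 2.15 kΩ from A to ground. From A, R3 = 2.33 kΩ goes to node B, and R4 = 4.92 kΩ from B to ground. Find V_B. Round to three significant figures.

V_B ≈ 0.144 mV

Looking into the second stage from A: R3 + R4 = 7.250 kΩ appears in parallel with R2.
R2 ‖ (R3+R4) = 1.658 kΩ.
So V_A = 4.03 × 0.05271 = 0.2124 mV.
Stage 2 is unloaded, so V_B = V_A · R4/(R3+R4) = 0.2124 × 4.92/7.250 = 0.1442 mV.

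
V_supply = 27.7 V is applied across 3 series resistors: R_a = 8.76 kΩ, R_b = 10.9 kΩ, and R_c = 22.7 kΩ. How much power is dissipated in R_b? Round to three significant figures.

P ≈ 4.66 mW

ΣR = 42.36 kΩ → I = 27.7/42.36 = 0.6539 mA.
P = I²R = 0.4276 × 10.9 = 4.661 mW.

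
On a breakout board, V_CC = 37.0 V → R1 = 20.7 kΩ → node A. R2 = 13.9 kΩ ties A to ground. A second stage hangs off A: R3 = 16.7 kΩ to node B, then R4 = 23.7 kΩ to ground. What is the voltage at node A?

Node A sees R2 in parallel with the series input of stage 2, R3 + R4 = 40.40 kΩ.
R2 ‖ (R3+R4) = 10.34 kΩ.
So V_A = 37.0 × 0.3332 = 12.33 V.

V_A ≈ 12.3 V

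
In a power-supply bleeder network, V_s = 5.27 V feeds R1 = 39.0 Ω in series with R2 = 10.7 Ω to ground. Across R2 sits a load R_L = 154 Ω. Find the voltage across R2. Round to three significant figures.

V_out ≈ 1.08 V

R2 ‖ R_L = (10.7 × 154)/(10.7 + 154) = 10.00 Ω.
Voltage divider with the loaded lower leg: V_out = 5.27 × 10.00/(39.0 + 10.00) = 5.27 × 0.2042 = 1.076 V.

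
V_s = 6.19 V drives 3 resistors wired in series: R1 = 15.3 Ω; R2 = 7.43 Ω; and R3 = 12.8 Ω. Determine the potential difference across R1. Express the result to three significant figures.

Total series resistance ΣR = 15.3 + 7.43 + 12.8 = 35.53 Ω.
By the voltage-divider rule, V = 6.19 × 15.30/35.53 = 2.666 V.

V ≈ 2.67 V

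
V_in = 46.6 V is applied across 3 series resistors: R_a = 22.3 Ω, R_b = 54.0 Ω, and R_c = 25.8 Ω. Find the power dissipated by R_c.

P ≈ 5.37 W

ΣR = 102.1 Ω → I = 46.6/102.1 = 0.4564 A.
V(R_c) = I·R = 11.78 V; P = V·I = 11.78 × 0.4564 = 5.375 W.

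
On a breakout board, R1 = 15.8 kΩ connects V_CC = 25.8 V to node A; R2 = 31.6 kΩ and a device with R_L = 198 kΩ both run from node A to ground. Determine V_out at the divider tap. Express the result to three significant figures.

The load sits in parallel with R2, giving an effective lower resistance R2' = R2·R_L/(R2+R_L) = 27.25 kΩ.
Now apply the divider: V_out = 25.8 × 0.6330 = 16.33 V.

V_out ≈ 16.3 V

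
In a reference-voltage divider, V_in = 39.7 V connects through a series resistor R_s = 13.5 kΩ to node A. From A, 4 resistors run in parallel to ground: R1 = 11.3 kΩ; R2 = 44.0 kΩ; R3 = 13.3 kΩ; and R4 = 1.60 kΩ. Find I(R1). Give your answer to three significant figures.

Equivalent of the parallel group: R_p = 1.232 kΩ.
V_A = 39.7 × 1.232/14.73 = 3.321 V.
Branch current I = V_A/R1 = 3.321/11.3 = 0.2939 mA.

I ≈ 0.294 mA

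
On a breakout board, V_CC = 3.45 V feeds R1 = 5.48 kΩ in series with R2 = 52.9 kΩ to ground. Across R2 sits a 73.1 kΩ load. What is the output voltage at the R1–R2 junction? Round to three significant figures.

R2 ‖ R_L = (52.9 × 73.1)/(52.9 + 73.1) = 30.69 kΩ.
Now apply the divider: V_out = 3.45 × 0.8485 = 2.927 V.

V_out ≈ 2.93 V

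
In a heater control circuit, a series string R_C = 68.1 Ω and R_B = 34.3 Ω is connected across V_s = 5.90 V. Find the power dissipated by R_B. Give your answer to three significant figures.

P ≈ 0.114 W

Series current I = V_s/ΣR = 5.90/102.4 = 0.05762 A.
P = I²R = 0.003320 × 34.3 = 0.1139 W.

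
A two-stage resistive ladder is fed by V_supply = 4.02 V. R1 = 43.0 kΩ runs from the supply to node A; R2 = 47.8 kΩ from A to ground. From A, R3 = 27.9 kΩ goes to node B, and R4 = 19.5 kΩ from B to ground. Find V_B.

Node A sees R2 in parallel with the series input of stage 2, R3 + R4 = 47.40 kΩ.
Effective lower resistance at A: R2 ‖ 47.40 = 23.80 kΩ.
So V_A = 4.02 × 0.3563 = 1.432 V.
Then the unloaded second divider: V_B = V_A × R4/(R3+R4) = 1.432 × 0.4114 = 0.5892 V.

V_B ≈ 0.589 V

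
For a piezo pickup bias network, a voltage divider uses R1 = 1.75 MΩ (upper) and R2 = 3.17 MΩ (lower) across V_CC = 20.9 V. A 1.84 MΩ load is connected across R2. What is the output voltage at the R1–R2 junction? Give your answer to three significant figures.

V_out ≈ 8.35 V

First combine the lower leg with the load: R2 ‖ R_L = 1.164 MΩ.
Voltage divider with the loaded lower leg: V_out = 20.9 × 1.164/(1.75 + 1.164) = 20.9 × 0.3995 = 8.350 V.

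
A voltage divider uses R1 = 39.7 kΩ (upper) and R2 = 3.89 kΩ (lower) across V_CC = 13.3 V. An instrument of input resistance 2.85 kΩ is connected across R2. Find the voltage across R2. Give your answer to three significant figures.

The load sits in parallel with R2, giving an effective lower resistance R2' = R2·R_L/(R2+R_L) = 1.645 kΩ.
Voltage divider with the loaded lower leg: V_out = 13.3 × 1.645/(39.7 + 1.645) = 13.3 × 0.03978 = 0.5291 V.

V_out ≈ 0.529 V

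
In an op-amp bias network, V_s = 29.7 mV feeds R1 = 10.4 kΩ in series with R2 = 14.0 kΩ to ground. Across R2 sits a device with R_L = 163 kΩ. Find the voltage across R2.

R2 ‖ R_L = (14.0 × 163)/(14.0 + 163) = 12.89 kΩ.
Then V_out = V_s · R2'/(R1 + R2') = 29.7 × 12.89/23.29 = 16.44 mV.
(Unloaded it would be 17.0 mV; the load pulls it down.)

V_out ≈ 16.4 mV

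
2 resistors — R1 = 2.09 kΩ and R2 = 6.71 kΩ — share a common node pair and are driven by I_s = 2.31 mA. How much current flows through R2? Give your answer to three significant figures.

I ≈ 0.549 mA

With just two branches, the current splits inversely with resistance.
So I = 2.31 × 2.09/8.800 = 0.5486 mA.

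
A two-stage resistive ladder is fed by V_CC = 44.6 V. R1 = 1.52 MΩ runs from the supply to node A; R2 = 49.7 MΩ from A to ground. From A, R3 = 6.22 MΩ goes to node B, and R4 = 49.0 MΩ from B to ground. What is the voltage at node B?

V_B ≈ 37.4 V

Looking into the second stage from A: R3 + R4 = 55.22 MΩ appears in parallel with R2.
Effective lower resistance at A: R2 ‖ 55.22 = 26.16 MΩ.
V_A = 44.6 × 26.16/(1.52 + 26.16) = 42.15 V.
V_B = V_A × 0.8874 = 37.40 V.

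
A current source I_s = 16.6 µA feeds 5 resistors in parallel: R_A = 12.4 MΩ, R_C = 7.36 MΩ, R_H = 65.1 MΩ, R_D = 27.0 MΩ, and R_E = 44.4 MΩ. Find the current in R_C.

I ≈ 7.74 µA

Conductances: ΣG = 1/12.4 + 1/7.36 + 1/65.1 + 1/27.0 + 1/44.4 = 0.2914 (1/MΩ).
R_C takes the fraction G_k/ΣG = 0.1359/0.2914 = 0.4662, so I = 16.6 × 0.4662 = 7.739 µA.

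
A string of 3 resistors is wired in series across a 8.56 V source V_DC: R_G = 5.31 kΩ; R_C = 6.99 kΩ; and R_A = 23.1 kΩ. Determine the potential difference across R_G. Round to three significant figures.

Series total: ΣR = 5.31 + 6.99 + 23.1 = 35.40 kΩ.
V = V_DC · R/ΣR = 8.56 × 0.1500 = 1.284 V.

V ≈ 1.28 V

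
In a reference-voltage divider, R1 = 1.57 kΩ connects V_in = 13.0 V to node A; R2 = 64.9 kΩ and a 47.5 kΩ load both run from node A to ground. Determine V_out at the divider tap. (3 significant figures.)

First combine the lower leg with the load: R2 ‖ R_L = 27.43 kΩ.
Now apply the divider: V_out = 13.0 × 0.9459 = 12.30 V.
(Unloaded it would be 12.7 V; the load pulls it down.)

V_out ≈ 12.3 V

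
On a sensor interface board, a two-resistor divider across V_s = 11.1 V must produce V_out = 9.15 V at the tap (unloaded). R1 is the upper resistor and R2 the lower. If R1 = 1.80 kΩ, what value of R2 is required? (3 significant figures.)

R2 ≈ 8.45 kΩ

V_out/V_s = R2/(R1+R2) = 0.8243.
Rearranging, R2 = R1·k/(1−k) = 1.80 × 4.692 = 8.446 kΩ.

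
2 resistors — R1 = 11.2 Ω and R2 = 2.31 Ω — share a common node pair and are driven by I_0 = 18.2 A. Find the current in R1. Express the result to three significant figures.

I ≈ 3.11 A

For two parallel branches, I_k = I_0 · (other R)/(sum of R).
I(R1) = 18.2 × 2.31/(11.2 + 2.31) = 18.2 × 0.1710 = 3.112 A.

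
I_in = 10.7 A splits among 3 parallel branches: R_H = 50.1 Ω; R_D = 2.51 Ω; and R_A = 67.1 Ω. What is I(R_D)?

I ≈ 9.84 A

Conductances: ΣG = 1/50.1 + 1/2.51 + 1/67.1 = 0.4333 (1/Ω).
R_D takes the fraction G_k/ΣG = 0.3984/0.4333 = 0.9195, so I = 10.7 × 0.9195 = 9.839 A.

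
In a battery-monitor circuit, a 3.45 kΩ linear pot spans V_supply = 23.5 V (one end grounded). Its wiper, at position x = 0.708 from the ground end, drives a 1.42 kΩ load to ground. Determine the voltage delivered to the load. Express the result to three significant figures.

V_out ≈ 11.1 V

The pot divides into 1.007 kΩ above the wiper and 2.443 kΩ below.
R_L loads the lower segment: effective lower R = 0.8980 kΩ.
Then V_out = V_supply · 0.8980/(1.007 + 0.8980) = 11.08 V.
(Unloaded: V_out = x·V_supply = 16.6 V.)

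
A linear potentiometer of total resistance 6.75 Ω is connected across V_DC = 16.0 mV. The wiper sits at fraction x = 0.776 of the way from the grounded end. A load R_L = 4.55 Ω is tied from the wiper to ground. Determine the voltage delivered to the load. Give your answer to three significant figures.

V_out ≈ 9.87 mV

Lower segment x·R_p = 5.238 Ω; upper segment (1−x)·R_p = 1.512 Ω.
(x·R_p) ‖ R_L = 2.435 Ω.
V_out = 16.0 × 2.435/(1.512 + 2.435) = 9.871 mV.
(Unloaded: V_out = x·V_DC = 12.4 mV.)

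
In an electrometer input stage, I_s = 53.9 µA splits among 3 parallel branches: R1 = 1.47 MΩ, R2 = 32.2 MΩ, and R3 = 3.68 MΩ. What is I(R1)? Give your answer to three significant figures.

I ≈ 37.3 µA

Conductances: ΣG = 1/1.47 + 1/32.2 + 1/3.68 = 0.9831 (1/MΩ).
Current divider: I(R1) = I_s · G_k/ΣG = 53.9 × (0.6803/0.9831) = 53.9 × 0.6920 = 37.30 µA.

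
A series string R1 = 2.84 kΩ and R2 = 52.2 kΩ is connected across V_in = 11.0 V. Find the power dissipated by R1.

The common current is I = 11.0/55.04 = 0.1999 mA.
P(R1) = I²·R1 = (0.1999)² × 2.84 = 0.1134 mW.

P ≈ 0.113 mW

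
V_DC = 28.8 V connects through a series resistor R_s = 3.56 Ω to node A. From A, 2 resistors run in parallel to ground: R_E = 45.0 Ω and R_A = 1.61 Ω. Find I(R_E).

Parallel bank: R_p = 1/(1/45.0 + 1/1.61) = 1.554 Ω.
V_A by voltage divider: V_A = 28.8 × 1.554/(3.56 + 1.554) = 8.753 V.
I(R_E) = V_A / R_E = 8.753/45.0 = 0.1945 A.
(Check via current divider: I_total = 5.631 A; share G_k/ΣG = 0.03454 → same result.)

I ≈ 0.195 A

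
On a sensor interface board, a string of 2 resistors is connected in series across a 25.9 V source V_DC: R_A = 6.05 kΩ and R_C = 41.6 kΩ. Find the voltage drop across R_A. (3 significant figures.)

V ≈ 3.29 V

Total series resistance ΣR = 6.05 + 41.6 = 47.65 kΩ.
By the voltage-divider rule, V = 25.9 × 6.050/47.65 = 3.288 V.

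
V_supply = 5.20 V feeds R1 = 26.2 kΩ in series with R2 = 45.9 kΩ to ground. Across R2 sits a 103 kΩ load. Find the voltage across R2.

V_out ≈ 2.85 V

First combine the lower leg with the load: R2 ‖ R_L = 31.75 kΩ.
Now apply the divider: V_out = 5.20 × 0.5479 = 2.849 V.
(Unloaded it would be 3.31 V; the load pulls it down.)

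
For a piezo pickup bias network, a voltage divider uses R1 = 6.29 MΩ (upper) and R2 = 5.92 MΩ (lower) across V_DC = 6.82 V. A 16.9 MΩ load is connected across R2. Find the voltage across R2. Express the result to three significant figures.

First combine the lower leg with the load: R2 ‖ R_L = 4.384 MΩ.
Now apply the divider: V_out = 6.82 × 0.4107 = 2.801 V.

V_out ≈ 2.80 V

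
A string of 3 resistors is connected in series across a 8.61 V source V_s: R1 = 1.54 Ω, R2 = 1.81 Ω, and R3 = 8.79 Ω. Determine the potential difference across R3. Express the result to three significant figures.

Series total: ΣR = 1.54 + 1.81 + 8.79 = 12.14 Ω.
Voltage divider: V = V_s · (8.790 / 12.14) = 8.61 × 0.7241 = 6.234 V.

V ≈ 6.23 V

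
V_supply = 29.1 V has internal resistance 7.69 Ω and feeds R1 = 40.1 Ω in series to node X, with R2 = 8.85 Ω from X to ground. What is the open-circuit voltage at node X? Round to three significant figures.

R1' = 7.69 + 40.1 = 47.79 Ω (source resistance + R1).
With X open, the divider is unloaded: V_th = 29.1 × 8.85/56.64 = 4.547 V.

V_th ≈ 4.55 V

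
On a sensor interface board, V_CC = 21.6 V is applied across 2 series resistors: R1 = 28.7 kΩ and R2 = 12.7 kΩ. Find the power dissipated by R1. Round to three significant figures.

ΣR = 41.40 kΩ → I = 21.6/41.40 = 0.5217 mA.
P = I²R = 0.2722 × 28.7 = 7.812 mW.

P ≈ 7.81 mW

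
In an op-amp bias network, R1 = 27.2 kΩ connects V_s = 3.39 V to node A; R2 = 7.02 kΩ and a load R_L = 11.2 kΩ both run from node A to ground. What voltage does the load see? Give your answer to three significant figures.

R2 ‖ R_L = (7.02 × 11.2)/(7.02 + 11.2) = 4.315 kΩ.
Now apply the divider: V_out = 3.39 × 0.1369 = 0.4642 V.
(Unloaded it would be 0.695 V; the load pulls it down.)

V_out ≈ 0.464 V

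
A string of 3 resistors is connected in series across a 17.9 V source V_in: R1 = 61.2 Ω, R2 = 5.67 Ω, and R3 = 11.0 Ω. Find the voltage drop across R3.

Total series resistance ΣR = 61.2 + 5.67 + 11.0 = 77.87 Ω.
Voltage divider: V = V_in · (11.00 / 77.87) = 17.9 × 0.1413 = 2.529 V.

V ≈ 2.53 V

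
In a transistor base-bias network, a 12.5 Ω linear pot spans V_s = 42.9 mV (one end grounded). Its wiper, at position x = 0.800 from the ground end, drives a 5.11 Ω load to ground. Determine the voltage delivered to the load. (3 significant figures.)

Lower segment x·R_p = 10.00 Ω; upper segment (1−x)·R_p = 2.500 Ω.
R_L loads the lower segment: effective lower R = 3.382 Ω.
Loaded-divider output: V_out = 42.9 × 0.5750 = 24.67 mV.
(Unloaded: V_out = x·V_s = 34.3 mV.)

V_out ≈ 24.7 mV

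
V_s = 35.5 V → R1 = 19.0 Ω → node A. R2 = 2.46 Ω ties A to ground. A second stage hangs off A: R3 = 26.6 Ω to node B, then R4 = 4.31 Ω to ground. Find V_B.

V_B ≈ 0.530 V

The second stage (R3 + R4 = 30.91 Ω) loads node A in parallel with R2.
Effective lower resistance at A: R2 ‖ 30.91 = 2.279 Ω.
So V_A = 35.5 × 0.1071 = 3.802 V.
V_B = V_A × 0.1394 = 0.5301 V.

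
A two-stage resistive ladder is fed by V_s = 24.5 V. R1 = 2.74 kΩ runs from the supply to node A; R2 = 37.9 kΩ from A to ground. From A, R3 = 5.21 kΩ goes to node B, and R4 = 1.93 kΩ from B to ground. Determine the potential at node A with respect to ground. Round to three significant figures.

The second stage (R3 + R4 = 7.140 kΩ) loads node A in parallel with R2.
R2 ‖ (R3+R4) = 6.008 kΩ.
First divider: V_A = V_s · 6.008/(2.74 + 6.008) = 16.83 V.

V_A ≈ 16.8 V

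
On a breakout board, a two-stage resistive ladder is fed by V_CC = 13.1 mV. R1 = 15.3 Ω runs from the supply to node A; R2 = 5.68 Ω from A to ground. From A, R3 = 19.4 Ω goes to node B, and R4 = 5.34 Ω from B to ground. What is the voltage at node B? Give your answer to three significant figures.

The second stage (R3 + R4 = 24.74 Ω) loads node A in parallel with R2.
R2 ‖ (R3+R4) = 4.619 Ω.
So V_A = 13.1 × 0.2319 = 3.038 mV.
Then the unloaded second divider: V_B = V_A × R4/(R3+R4) = 3.038 × 0.2158 = 0.6557 mV.

V_B ≈ 0.656 mV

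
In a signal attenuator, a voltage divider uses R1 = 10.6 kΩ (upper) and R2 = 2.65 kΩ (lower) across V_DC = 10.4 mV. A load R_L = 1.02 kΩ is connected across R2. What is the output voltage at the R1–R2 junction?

V_out ≈ 0.676 mV

First combine the lower leg with the load: R2 ‖ R_L = 0.7365 kΩ.
Voltage divider with the loaded lower leg: V_out = 10.4 × 0.7365/(10.6 + 0.7365) = 10.4 × 0.06497 = 0.6757 mV.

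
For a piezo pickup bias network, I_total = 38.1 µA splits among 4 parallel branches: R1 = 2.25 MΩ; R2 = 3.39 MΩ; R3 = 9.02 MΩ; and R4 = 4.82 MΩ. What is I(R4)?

I ≈ 7.47 µA

ΣG = 1/2.25 + 1/3.39 + 1/9.02 + 1/4.82 = 1.058.
By the current-divider rule, I = I_total · G_k/ΣG = 38.1 × 0.1961 = 7.473 µA.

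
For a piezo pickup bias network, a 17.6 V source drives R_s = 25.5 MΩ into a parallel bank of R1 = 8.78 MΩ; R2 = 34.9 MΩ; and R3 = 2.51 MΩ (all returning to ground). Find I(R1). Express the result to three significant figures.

Combine the parallel branches: R_p = (1/8.78 + 1/34.9 + 1/2.51)⁻¹ = 1.849 MΩ.
Node voltage V_A = V_s · R_p/(R_s + R_p) = 17.6 × 0.06759 = 1.190 V.
I(R1) = V_A / R1 = 1.190/8.78 = 0.1355 µA.
(Check via current divider: I_total = 0.6435 µA; share G_k/ΣG = 0.2105 → same result.)

I ≈ 0.135 µA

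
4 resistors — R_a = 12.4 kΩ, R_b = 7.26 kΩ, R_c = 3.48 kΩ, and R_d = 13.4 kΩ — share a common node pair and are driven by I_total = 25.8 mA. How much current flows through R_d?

ΣG = 1/12.4 + 1/7.26 + 1/3.48 + 1/13.4 = 0.5804.
By the current-divider rule, I = I_total · G_k/ΣG = 25.8 × 0.1286 = 3.317 mA.

I ≈ 3.32 mA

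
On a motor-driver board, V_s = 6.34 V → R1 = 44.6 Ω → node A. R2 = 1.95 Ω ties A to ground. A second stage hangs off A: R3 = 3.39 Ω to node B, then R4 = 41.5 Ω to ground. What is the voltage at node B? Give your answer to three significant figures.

The second stage (R3 + R4 = 44.89 Ω) loads node A in parallel with R2.
Effective lower resistance at A: R2 ‖ 44.89 = 1.869 Ω.
First divider: V_A = V_s · 1.869/(44.6 + 1.869) = 0.2550 V.
Stage 2 is unloaded, so V_B = V_A · R4/(R3+R4) = 0.2550 × 41.5/44.89 = 0.2357 V.

V_B ≈ 0.236 V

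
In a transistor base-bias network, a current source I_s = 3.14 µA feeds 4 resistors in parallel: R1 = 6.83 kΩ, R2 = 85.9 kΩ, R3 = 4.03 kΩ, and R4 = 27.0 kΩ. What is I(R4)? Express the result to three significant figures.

I ≈ 0.262 µA

Conductances: ΣG = 1/6.83 + 1/85.9 + 1/4.03 + 1/27.0 = 0.4432 (1/kΩ).
R4 takes the fraction G_k/ΣG = 0.03704/0.4432 = 0.08356, so I = 3.14 × 0.08356 = 0.2624 µA.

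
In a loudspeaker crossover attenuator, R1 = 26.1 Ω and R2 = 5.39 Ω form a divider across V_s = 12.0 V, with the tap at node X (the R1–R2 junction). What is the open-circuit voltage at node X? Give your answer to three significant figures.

V_th ≈ 2.05 V

With X open, the divider is unloaded: V_th = 12.0 × 5.39/31.49 = 2.054 V.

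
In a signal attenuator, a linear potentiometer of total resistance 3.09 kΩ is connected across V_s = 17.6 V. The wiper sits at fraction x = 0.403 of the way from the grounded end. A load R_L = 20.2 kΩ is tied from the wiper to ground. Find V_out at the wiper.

V_out ≈ 6.84 V

The pot divides into 1.845 kΩ above the wiper and 1.245 kΩ below.
(x·R_p) ‖ R_L = 1.173 kΩ.
Then V_out = V_s · 1.173/(1.845 + 1.173) = 6.841 V.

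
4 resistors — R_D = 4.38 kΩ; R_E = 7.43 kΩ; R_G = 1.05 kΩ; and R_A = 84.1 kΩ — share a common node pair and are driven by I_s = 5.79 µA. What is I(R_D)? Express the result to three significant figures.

I ≈ 0.996 µA

Conductances: ΣG = 1/4.38 + 1/7.43 + 1/1.05 + 1/84.1 = 1.327 (1/kΩ).
Current divider: I(R_D) = I_s · G_k/ΣG = 5.79 × (0.2283/1.327) = 5.79 × 0.1720 = 0.9960 µA.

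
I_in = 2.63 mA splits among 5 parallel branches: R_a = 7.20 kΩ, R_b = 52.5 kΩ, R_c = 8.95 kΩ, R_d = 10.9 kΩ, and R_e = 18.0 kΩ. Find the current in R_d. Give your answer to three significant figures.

I ≈ 0.579 mA

Conductances: ΣG = 1/7.20 + 1/52.5 + 1/8.95 + 1/10.9 + 1/18.0 = 0.4170 (1/kΩ).
Current divider: I(R_d) = I_in · G_k/ΣG = 2.63 × (0.09174/0.4170) = 2.63 × 0.2200 = 0.5787 mA.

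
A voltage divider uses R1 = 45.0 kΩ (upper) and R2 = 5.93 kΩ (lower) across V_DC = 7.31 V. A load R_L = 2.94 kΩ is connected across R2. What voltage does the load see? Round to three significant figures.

First combine the lower leg with the load: R2 ‖ R_L = 1.966 kΩ.
Then V_out = V_DC · R2'/(R1 + R2') = 7.31 × 1.966/46.97 = 0.3059 V.

V_out ≈ 0.306 V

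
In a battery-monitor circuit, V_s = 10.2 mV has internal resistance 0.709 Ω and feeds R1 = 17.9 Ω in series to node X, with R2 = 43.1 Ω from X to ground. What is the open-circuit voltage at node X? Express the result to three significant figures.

R1' = 0.709 + 17.9 = 18.61 Ω (source resistance + R1).
Open-circuit (no load on X): V_th = V_s · R2/(R1' + R2) = 10.2 × 43.1/(18.61 + 43.1) = 7.124 mV.

V_th ≈ 7.12 mV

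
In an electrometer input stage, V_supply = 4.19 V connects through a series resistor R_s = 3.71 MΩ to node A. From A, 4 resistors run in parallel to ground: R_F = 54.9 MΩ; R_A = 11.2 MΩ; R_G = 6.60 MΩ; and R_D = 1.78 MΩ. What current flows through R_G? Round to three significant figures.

Combine the parallel branches: R_p = (1/54.9 + 1/11.2 + 1/6.60 + 1/1.78)⁻¹ = 1.218 MΩ.
V_A = 4.19 × 1.218/4.928 = 1.036 V.
I(R_G) = V_A / R_G = 1.036/6.60 = 0.1569 µA.
(Check via current divider: I_total = 0.8502 µA; share G_k/ΣG = 0.1846 → same result.)

I ≈ 0.157 µA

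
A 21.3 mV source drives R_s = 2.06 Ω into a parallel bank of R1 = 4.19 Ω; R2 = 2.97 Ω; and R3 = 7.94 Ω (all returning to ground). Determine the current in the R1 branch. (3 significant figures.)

Equivalent of the parallel group: R_p = 1.426 Ω.
V_A by voltage divider: V_A = 21.3 × 1.426/(2.06 + 1.426) = 8.713 mV.
Branch current I = V_A/R1 = 8.713/4.19 = 2.079 mA.

I ≈ 2.08 mA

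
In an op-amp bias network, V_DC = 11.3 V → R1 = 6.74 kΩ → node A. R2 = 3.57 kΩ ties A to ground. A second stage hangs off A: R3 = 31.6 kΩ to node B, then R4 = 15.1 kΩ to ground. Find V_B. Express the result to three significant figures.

Looking into the second stage from A: R3 + R4 = 46.70 kΩ appears in parallel with R2.
Effective lower resistance at A: R2 ‖ 46.70 = 3.316 kΩ.
So V_A = 11.3 × 0.3298 = 3.727 V.
Then the unloaded second divider: V_B = V_A × R4/(R3+R4) = 3.727 × 0.3233 = 1.205 V.

V_B ≈ 1.20 V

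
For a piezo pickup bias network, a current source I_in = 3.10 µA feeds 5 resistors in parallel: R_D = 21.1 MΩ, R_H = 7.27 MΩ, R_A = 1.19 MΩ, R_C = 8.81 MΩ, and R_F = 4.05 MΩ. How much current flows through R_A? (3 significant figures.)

I ≈ 1.88 µA

Total conductance ΣG = 1/21.1 + 1/7.27 + 1/1.19 + 1/8.81 + 1/4.05 = 1.386 (units of 1/MΩ).
By the current-divider rule, I = I_in · G_k/ΣG = 3.10 × 0.6064 = 1.880 µA.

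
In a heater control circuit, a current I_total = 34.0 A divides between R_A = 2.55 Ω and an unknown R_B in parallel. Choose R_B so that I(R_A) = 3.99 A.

Two-branch current divider: I_A = I_total · R_B/(R_A + R_B).
3.99/34.0 = R_B/(R_A + R_B) → R_B = R_A · (0.1174)/(1 − 0.1174) = 2.55 × 0.1330 = 0.3390 Ω.

R_B ≈ 0.339 Ω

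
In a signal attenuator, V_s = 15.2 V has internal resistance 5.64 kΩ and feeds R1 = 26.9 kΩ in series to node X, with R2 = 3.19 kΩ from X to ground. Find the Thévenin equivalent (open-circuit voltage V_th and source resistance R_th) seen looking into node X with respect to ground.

R1' = 5.64 + 26.9 = 32.54 kΩ (source resistance + R1).
Open-circuit (no load on X): V_th = V_s · R2/(R1' + R2) = 15.2 × 3.19/(32.54 + 3.19) = 1.357 V.
With V_s suppressed (replaced by a short), R_th = R1' ‖ R2 = (32.54 × 3.19)/(32.54 + 3.19) = 2.905 kΩ.

V_th ≈ 1.36 V, R_th ≈ 2.91 kΩ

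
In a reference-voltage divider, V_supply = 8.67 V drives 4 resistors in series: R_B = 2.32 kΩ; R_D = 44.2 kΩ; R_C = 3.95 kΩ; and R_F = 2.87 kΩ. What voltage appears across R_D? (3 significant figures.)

Total series resistance ΣR = 2.32 + 44.2 + 3.95 + 2.87 = 53.34 kΩ.
V = V_supply · R/ΣR = 8.67 × 0.8286 = 7.184 V.

V ≈ 7.18 V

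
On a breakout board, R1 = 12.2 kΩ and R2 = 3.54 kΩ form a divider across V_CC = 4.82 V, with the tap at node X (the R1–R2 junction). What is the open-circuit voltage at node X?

V_th ≈ 1.08 V

V_th is the unloaded tap voltage: V_CC · R2/(R1+R2) = 4.82 × 0.2249 = 1.084 V.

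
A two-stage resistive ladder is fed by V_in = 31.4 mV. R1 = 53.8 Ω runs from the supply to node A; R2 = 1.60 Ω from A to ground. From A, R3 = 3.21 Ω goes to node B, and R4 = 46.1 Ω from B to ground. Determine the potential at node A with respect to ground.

V_A ≈ 0.879 mV

Looking into the second stage from A: R3 + R4 = 49.31 Ω appears in parallel with R2.
Effective lower resistance at A: R2 ‖ 49.31 = 1.550 Ω.
So V_A = 31.4 × 0.02800 = 0.8792 mV.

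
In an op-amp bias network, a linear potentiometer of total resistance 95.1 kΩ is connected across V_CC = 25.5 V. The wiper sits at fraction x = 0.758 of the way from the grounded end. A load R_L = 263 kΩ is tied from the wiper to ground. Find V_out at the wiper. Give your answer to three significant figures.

Lower segment x·R_p = 72.09 kΩ; upper segment (1−x)·R_p = 23.01 kΩ.
(x·R_p) ‖ R_L = 56.58 kΩ.
Loaded-divider output: V_out = 25.5 × 0.7108 = 18.13 V.

V_out ≈ 18.1 V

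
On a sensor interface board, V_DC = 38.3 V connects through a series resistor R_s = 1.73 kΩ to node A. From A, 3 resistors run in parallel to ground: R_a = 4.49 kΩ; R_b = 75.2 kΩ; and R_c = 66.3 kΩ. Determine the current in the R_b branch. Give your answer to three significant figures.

I ≈ 0.355 mA

Parallel bank: R_p = 1/(1/4.49 + 1/75.2 + 1/66.3) = 3.983 kΩ.
V_A = 38.3 × 3.983/5.713 = 26.70 V.
I(R_b) = V_A / R_b = 26.70/75.2 = 0.3551 mA.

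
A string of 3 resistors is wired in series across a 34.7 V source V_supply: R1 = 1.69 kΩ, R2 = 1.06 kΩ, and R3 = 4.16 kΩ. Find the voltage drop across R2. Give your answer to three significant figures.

Total series resistance ΣR = 1.69 + 1.06 + 4.16 = 6.910 kΩ.
V = V_supply · R/ΣR = 34.7 × 0.1534 = 5.323 V.

V ≈ 5.32 V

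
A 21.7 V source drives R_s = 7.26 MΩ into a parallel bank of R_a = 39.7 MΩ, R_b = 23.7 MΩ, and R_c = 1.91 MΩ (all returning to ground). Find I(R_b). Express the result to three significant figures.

I ≈ 0.173 µA

Parallel bank: R_p = 1/(1/39.7 + 1/23.7 + 1/1.91) = 1.692 MΩ.
V_A = 21.7 × 1.692/8.952 = 4.102 V.
I(R_b) = V_A / R_b = 4.102/23.7 = 0.1731 µA.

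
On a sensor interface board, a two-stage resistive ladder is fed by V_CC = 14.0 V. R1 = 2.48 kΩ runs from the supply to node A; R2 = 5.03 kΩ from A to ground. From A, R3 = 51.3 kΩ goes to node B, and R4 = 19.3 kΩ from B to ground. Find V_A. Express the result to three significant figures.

Looking into the second stage from A: R3 + R4 = 70.60 kΩ appears in parallel with R2.
Effective lower resistance at A: R2 ‖ 70.60 = 4.695 kΩ.
First divider: V_A = V_CC · 4.695/(2.48 + 4.695) = 9.161 V.

V_A ≈ 9.16 V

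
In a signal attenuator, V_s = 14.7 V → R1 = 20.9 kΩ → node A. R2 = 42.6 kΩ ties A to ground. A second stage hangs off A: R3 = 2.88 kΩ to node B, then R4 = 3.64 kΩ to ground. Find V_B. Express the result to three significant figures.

V_B ≈ 1.75 V

Looking into the second stage from A: R3 + R4 = 6.520 kΩ appears in parallel with R2.
R2 ‖ (R3+R4) = 5.655 kΩ.
So V_A = 14.7 × 0.2129 = 3.130 V.
Stage 2 is unloaded, so V_B = V_A · R4/(R3+R4) = 3.130 × 3.64/6.520 = 1.748 V.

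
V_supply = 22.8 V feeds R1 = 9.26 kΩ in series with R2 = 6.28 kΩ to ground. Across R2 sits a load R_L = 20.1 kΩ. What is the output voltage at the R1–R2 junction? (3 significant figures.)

V_out ≈ 7.77 V

The load sits in parallel with R2, giving an effective lower resistance R2' = R2·R_L/(R2+R_L) = 4.785 kΩ.
Voltage divider with the loaded lower leg: V_out = 22.8 × 4.785/(9.26 + 4.785) = 22.8 × 0.3407 = 7.768 V.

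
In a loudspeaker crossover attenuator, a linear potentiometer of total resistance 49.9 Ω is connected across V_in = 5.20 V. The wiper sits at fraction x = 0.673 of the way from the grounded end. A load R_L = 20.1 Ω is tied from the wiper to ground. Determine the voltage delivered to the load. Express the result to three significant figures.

Split the track: R_lower = x·R_p = 33.58 Ω, R_upper = (1−x)·R_p = 16.32 Ω.
R_L loads the lower segment: effective lower R = 12.57 Ω.
Then V_out = V_in · 12.57/(16.32 + 12.57) = 2.263 V.
(Unloaded: V_out = x·V_in = 3.50 V.)

V_out ≈ 2.26 V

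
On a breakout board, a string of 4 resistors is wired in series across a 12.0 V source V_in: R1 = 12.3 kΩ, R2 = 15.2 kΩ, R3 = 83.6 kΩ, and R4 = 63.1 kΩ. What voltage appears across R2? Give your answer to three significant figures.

V ≈ 1.05 V

Series total: ΣR = 12.3 + 15.2 + 83.6 + 63.1 = 174.2 kΩ.
By the voltage-divider rule, V = 12.0 × 15.20/174.2 = 1.047 V.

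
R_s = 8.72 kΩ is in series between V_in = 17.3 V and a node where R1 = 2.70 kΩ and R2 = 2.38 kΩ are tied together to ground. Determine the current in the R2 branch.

I ≈ 0.921 mA

Parallel bank: R_p = 1/(1/2.70 + 1/2.38) = 1.265 kΩ.
Node voltage V_A = V_in · R_p/(R_s + R_p) = 17.3 × 0.1267 = 2.192 V.
I(R2) = V_A / R2 = 2.192/2.38 = 0.9209 mA.
(Equivalently: I_total = 1.733 mA, then current-divider fraction G_k/ΣG = 0.5315.)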